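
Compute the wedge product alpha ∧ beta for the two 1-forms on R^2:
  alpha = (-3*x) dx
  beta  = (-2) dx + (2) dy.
alpha ∧ beta = (-6*x) dx ∧ dy

Distribute the wedge, using dx_i ∧ dx_j = -dx_j ∧ dx_i and dx_i ∧ dx_i = 0. For each pair (i, j) with i < j, the coefficient of dx_i ∧ dx_j in alpha ∧ beta is (alpha_i * beta_j - alpha_j * beta_i). Collecting: alpha ∧ beta = (-6*x) dx ∧ dy.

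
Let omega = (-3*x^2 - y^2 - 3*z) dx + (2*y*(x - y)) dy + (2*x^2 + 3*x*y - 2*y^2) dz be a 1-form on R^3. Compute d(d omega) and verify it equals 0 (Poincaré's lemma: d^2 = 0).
d(d omega) = 0

Step 1: d omega = sum_{i<j} (∂f_j/∂x_i - ∂f_i/∂x_j) dx_i ∧ dx_j:
  coeff of dx ∧ dy: 4*y
  coeff of dx ∧ dz: 4*x + 3*y + 3
  coeff of dy ∧ dz: 3*x - 4*y
Step 2: Apply d again to each 2-form coefficient. The only possible 3-form in R^3 is dx ∧ dy ∧ dz, with coefficient
  ∂(coeff of dy∧dz)/∂x - ∂(coeff of dx∧dz)/∂y + ∂(coeff of dx∧dy)/∂z
  = ∂/∂x (3*x - 4*y) - ∂/∂y (4*x + 3*y + 3) + ∂/∂z (4*y).
Each of these terms simplifies to sums of mixed partials that cancel in pairs. The result is 0 (by equality of mixed partials for smooth functions — Schwarz / Clairaut).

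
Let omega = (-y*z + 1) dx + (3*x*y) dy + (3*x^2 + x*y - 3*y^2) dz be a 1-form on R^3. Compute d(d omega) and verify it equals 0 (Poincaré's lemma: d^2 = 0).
d(d omega) = 0

Step 1: d omega = sum_{i<j} (∂f_j/∂x_i - ∂f_i/∂x_j) dx_i ∧ dx_j:
  coeff of dx ∧ dy: 3*y + z
  coeff of dx ∧ dz: 6*x + 2*y
  coeff of dy ∧ dz: x - 6*y
Step 2: Apply d again to each 2-form coefficient. The only possible 3-form in R^3 is dx ∧ dy ∧ dz, with coefficient
  ∂(coeff of dy∧dz)/∂x - ∂(coeff of dx∧dz)/∂y + ∂(coeff of dx∧dy)/∂z
  = ∂/∂x (x - 6*y) - ∂/∂y (6*x + 2*y) + ∂/∂z (3*y + z).
Each of these terms simplifies to sums of mixed partials that cancel in pairs. The result is 0 (by equality of mixed partials for smooth functions — Schwarz / Clairaut).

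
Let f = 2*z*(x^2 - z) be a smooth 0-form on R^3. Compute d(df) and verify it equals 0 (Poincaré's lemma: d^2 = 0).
d(df) = 0

Step 1: df = sum_i (∂f/∂x_i) dx_i = (4*x*z) dx + (0) dy + (2*x^2 - 4*z) dz.
Step 2: Apply d again. Using the 1-form formula, the coefficient of dx ∧ dy in d(df) is ∂^2 f/∂x ∂y - ∂^2 f/∂y ∂x = (0) - (0) = 0 (equality of mixed partials for smooth f).
Similarly for dx ∧ dz and dy ∧ dz — all coefficients vanish. So d(df) = 0.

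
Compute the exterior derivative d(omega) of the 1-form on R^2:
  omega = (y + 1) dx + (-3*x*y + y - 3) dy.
d(omega) = (-3*y - 1) dx ∧ dy

For a 1-form omega = sum_i f_i dx_i, the exterior derivative is
  d(omega) = sum_{i < j} (∂f_j/∂x_i - ∂f_i/∂x_j) dx_i ∧ dx_j.
  coefficient of dx ∧ dy: ∂f_2/∂x - ∂f_1/∂y = ∂(-3*x*y + y - 3)/∂x - ∂(y + 1)/∂y = -3*y - 1
Assembling: d(omega) = (-3*y - 1) dx ∧ dy.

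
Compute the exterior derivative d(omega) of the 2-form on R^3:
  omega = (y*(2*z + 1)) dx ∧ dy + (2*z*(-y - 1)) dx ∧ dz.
d(omega) = (2*y + 2*z) dx ∧ dy ∧ dz

For a 2-form omega = sum_{i<j} g_{ij} dx_i ∧ dx_j, the exterior derivative is
  d(omega) = sum_{i<j} d(g_{ij}) ∧ dx_i ∧ dx_j = sum_{i<j, k} (∂g_{ij}/∂x_k) dx_k ∧ dx_i ∧ dx_j.
Expand each term, using dx_k ∧ dx_i ∧ dx_j = sgn(permutation) dx_{(a)} ∧ dx_{(b)} ∧ dx_{(c)} with (a < b < c) sorted:
  d(y*(2*z + 1)) includes (∂/∂z)(y*(2*z + 1)) dz = (2*y) dz, which multiplied by dx ∧ dy gives (2*y) dx ∧ dy ∧ dz
  d(2*z*(-y - 1)) includes (∂/∂y)(2*z*(-y - 1)) dy = (-2*z) dy, which multiplied by dx ∧ dz gives (2*z) dx ∧ dy ∧ dz
Collecting like 3-forms: d(omega) = (2*y + 2*z) dx ∧ dy ∧ dz.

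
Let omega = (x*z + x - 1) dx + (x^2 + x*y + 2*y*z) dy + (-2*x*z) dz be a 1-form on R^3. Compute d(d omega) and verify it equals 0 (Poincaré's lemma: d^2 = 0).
d(d omega) = 0

Step 1: d omega = sum_{i<j} (∂f_j/∂x_i - ∂f_i/∂x_j) dx_i ∧ dx_j:
  coeff of dx ∧ dy: 2*x + y
  coeff of dx ∧ dz: -x - 2*z
  coeff of dy ∧ dz: -2*y
Step 2: Apply d again to each 2-form coefficient. The only possible 3-form in R^3 is dx ∧ dy ∧ dz, with coefficient
  ∂(coeff of dy∧dz)/∂x - ∂(coeff of dx∧dz)/∂y + ∂(coeff of dx∧dy)/∂z
  = ∂/∂x (-2*y) - ∂/∂y (-x - 2*z) + ∂/∂z (2*x + y).
Each of these terms simplifies to sums of mixed partials that cancel in pairs. The result is 0 (by equality of mixed partials for smooth functions — Schwarz / Clairaut).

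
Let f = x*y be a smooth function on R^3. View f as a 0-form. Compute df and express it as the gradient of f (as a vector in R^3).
df = (y) dx + (x) dy + (0) dz; grad f = (y, x, 0)

For a 0-form f, d f = (∂f/∂x) dx + (∂f/∂y) dy + (∂f/∂z) dz. The components of the vector representation are exactly the entries of grad f in Cartesian coordinates:
  ∂f/∂x = y
  ∂f/∂y = x
  ∂f/∂z = 0.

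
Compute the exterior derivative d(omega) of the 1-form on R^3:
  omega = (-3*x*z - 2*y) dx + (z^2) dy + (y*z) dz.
d(omega) = (2) dx ∧ dy + (3*x) dx ∧ dz + (-z) dy ∧ dz

For a 1-form omega = sum_i f_i dx_i, the exterior derivative is
  d(omega) = sum_{i < j} (∂f_j/∂x_i - ∂f_i/∂x_j) dx_i ∧ dx_j.
  coefficient of dx ∧ dy: ∂f_2/∂x - ∂f_1/∂y = ∂(z^2)/∂x - ∂(-3*x*z - 2*y)/∂y = 2
  coefficient of dx ∧ dz: ∂f_3/∂x - ∂f_1/∂z = ∂(y*z)/∂x - ∂(-3*x*z - 2*y)/∂z = 3*x
  coefficient of dy ∧ dz: ∂f_3/∂y - ∂f_2/∂z = ∂(y*z)/∂y - ∂(z^2)/∂z = -z
Assembling: d(omega) = (2) dx ∧ dy + (3*x) dx ∧ dz + (-z) dy ∧ dz.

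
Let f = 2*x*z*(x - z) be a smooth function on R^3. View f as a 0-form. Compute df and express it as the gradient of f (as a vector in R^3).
df = (2*z*(2*x - z)) dx + (0) dy + (2*x*(x - 2*z)) dz; grad f = (2*z*(2*x - z), 0, 2*x*(x - 2*z))

For a 0-form f, d f = (∂f/∂x) dx + (∂f/∂y) dy + (∂f/∂z) dz. The components of the vector representation are exactly the entries of grad f in Cartesian coordinates:
  ∂f/∂x = 2*z*(2*x - z)
  ∂f/∂y = 0
  ∂f/∂z = 2*x*(x - 2*z).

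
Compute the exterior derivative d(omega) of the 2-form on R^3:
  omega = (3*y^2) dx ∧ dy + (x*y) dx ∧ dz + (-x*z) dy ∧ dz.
d(omega) = (-x - z) dx ∧ dy ∧ dz

For a 2-form omega = sum_{i<j} g_{ij} dx_i ∧ dx_j, the exterior derivative is
  d(omega) = sum_{i<j} d(g_{ij}) ∧ dx_i ∧ dx_j = sum_{i<j, k} (∂g_{ij}/∂x_k) dx_k ∧ dx_i ∧ dx_j.
Expand each term, using dx_k ∧ dx_i ∧ dx_j = sgn(permutation) dx_{(a)} ∧ dx_{(b)} ∧ dx_{(c)} with (a < b < c) sorted:
  d(x*y) includes (∂/∂y)(x*y) dy = (x) dy, which multiplied by dx ∧ dz gives (-x) dx ∧ dy ∧ dz
  d(-x*z) includes (∂/∂x)(-x*z) dx = (-z) dx, which multiplied by dy ∧ dz gives (-z) dx ∧ dy ∧ dz
Collecting like 3-forms: d(omega) = (-x - z) dx ∧ dy ∧ dz.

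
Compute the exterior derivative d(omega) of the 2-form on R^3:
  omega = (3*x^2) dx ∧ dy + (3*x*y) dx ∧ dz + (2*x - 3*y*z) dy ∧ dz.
d(omega) = (2 - 3*x) dx ∧ dy ∧ dz

For a 2-form omega = sum_{i<j} g_{ij} dx_i ∧ dx_j, the exterior derivative is
  d(omega) = sum_{i<j} d(g_{ij}) ∧ dx_i ∧ dx_j = sum_{i<j, k} (∂g_{ij}/∂x_k) dx_k ∧ dx_i ∧ dx_j.
Expand each term, using dx_k ∧ dx_i ∧ dx_j = sgn(permutation) dx_{(a)} ∧ dx_{(b)} ∧ dx_{(c)} with (a < b < c) sorted:
  d(3*x*y) includes (∂/∂y)(3*x*y) dy = (3*x) dy, which multiplied by dx ∧ dz gives (-3*x) dx ∧ dy ∧ dz
  d(2*x - 3*y*z) includes (∂/∂x)(2*x - 3*y*z) dx = (2) dx, which multiplied by dy ∧ dz gives (2) dx ∧ dy ∧ dz
Collecting like 3-forms: d(omega) = (2 - 3*x) dx ∧ dy ∧ dz.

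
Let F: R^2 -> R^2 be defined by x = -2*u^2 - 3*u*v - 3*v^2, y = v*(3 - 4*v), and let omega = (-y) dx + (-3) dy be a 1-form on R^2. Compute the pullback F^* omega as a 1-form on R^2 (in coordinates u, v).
F^* omega = (v*(-16*u*v + 12*u - 12*v^2 + 9*v)) du + (-12*u*v^2 + 9*u*v - 24*v^3 + 18*v^2 + 24*v - 9) dv

Using F^*(f dg) = (f ∘ F) d(g ∘ F), substitute each coordinate x_i by F_i(u, v) in f_i, and replace dx_i by d F_i = (∂F_i/∂u) du + (∂F_i/∂v) dv.
  For the x component: f_1(F) = v*(4*v - 3); d F_1 = (-4*u - 3*v) du + (-3*u - 6*v) dv
  For the y component: f_2(F) = -3; d F_2 = (0) du + (3 - 8*v) dv
Combining and collecting du, dv coefficients:
  coeff of du: v*(-16*u*v + 12*u - 12*v^2 + 9*v)
  coeff of dv: -12*u*v^2 + 9*u*v - 24*v^3 + 18*v^2 + 24*v - 9
F^* omega = (v*(-16*u*v + 12*u - 12*v^2 + 9*v)) du + (-12*u*v^2 + 9*u*v - 24*v^3 + 18*v^2 + 24*v - 9) dv.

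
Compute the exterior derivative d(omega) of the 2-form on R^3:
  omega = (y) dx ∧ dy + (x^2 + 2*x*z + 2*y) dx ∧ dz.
d(omega) = (-2) dx ∧ dy ∧ dz

For a 2-form omega = sum_{i<j} g_{ij} dx_i ∧ dx_j, the exterior derivative is
  d(omega) = sum_{i<j} d(g_{ij}) ∧ dx_i ∧ dx_j = sum_{i<j, k} (∂g_{ij}/∂x_k) dx_k ∧ dx_i ∧ dx_j.
Expand each term, using dx_k ∧ dx_i ∧ dx_j = sgn(permutation) dx_{(a)} ∧ dx_{(b)} ∧ dx_{(c)} with (a < b < c) sorted:
  d(x^2 + 2*x*z + 2*y) includes (∂/∂y)(x^2 + 2*x*z + 2*y) dy = (2) dy, which multiplied by dx ∧ dz gives (-2) dx ∧ dy ∧ dz
Collecting like 3-forms: d(omega) = (-2) dx ∧ dy ∧ dz.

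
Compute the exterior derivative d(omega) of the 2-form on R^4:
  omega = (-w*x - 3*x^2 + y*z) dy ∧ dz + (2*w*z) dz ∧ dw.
d(omega) = (-w - 6*x) dx ∧ dy ∧ dz + (-x) dy ∧ dz ∧ dw

For a 2-form omega = sum_{i<j} g_{ij} dx_i ∧ dx_j, the exterior derivative is
  d(omega) = sum_{i<j} d(g_{ij}) ∧ dx_i ∧ dx_j = sum_{i<j, k} (∂g_{ij}/∂x_k) dx_k ∧ dx_i ∧ dx_j.
Expand each term, using dx_k ∧ dx_i ∧ dx_j = sgn(permutation) dx_{(a)} ∧ dx_{(b)} ∧ dx_{(c)} with (a < b < c) sorted:
  d(-w*x - 3*x^2 + y*z) includes (∂/∂x)(-w*x - 3*x^2 + y*z) dx = (-w - 6*x) dx, which multiplied by dy ∧ dz gives (-w - 6*x) dx ∧ dy ∧ dz
  d(-w*x - 3*x^2 + y*z) includes (∂/∂w)(-w*x - 3*x^2 + y*z) dw = (-x) dw, which multiplied by dy ∧ dz gives (-x) dy ∧ dz ∧ dw
Collecting like 3-forms: d(omega) = (-w - 6*x) dx ∧ dy ∧ dz + (-x) dy ∧ dz ∧ dw.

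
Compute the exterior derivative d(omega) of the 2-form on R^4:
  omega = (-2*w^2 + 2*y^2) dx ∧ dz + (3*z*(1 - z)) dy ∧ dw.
d(omega) = (-4*y) dx ∧ dy ∧ dz + (-4*w) dx ∧ dz ∧ dw + (6*z - 3) dy ∧ dz ∧ dw

For a 2-form omega = sum_{i<j} g_{ij} dx_i ∧ dx_j, the exterior derivative is
  d(omega) = sum_{i<j} d(g_{ij}) ∧ dx_i ∧ dx_j = sum_{i<j, k} (∂g_{ij}/∂x_k) dx_k ∧ dx_i ∧ dx_j.
Expand each term, using dx_k ∧ dx_i ∧ dx_j = sgn(permutation) dx_{(a)} ∧ dx_{(b)} ∧ dx_{(c)} with (a < b < c) sorted:
  d(-2*w^2 + 2*y^2) includes (∂/∂y)(-2*w^2 + 2*y^2) dy = (4*y) dy, which multiplied by dx ∧ dz gives (-4*y) dx ∧ dy ∧ dz
  d(-2*w^2 + 2*y^2) includes (∂/∂w)(-2*w^2 + 2*y^2) dw = (-4*w) dw, which multiplied by dx ∧ dz gives (-4*w) dx ∧ dz ∧ dw
  d(3*z*(1 - z)) includes (∂/∂z)(3*z*(1 - z)) dz = (3 - 6*z) dz, which multiplied by dy ∧ dw gives (6*z - 3) dy ∧ dz ∧ dw
Collecting like 3-forms: d(omega) = (-4*y) dx ∧ dy ∧ dz + (-4*w) dx ∧ dz ∧ dw + (6*z - 3) dy ∧ dz ∧ dw.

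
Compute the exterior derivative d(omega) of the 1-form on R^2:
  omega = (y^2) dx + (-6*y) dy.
d(omega) = (-2*y) dx ∧ dy

For a 1-form omega = sum_i f_i dx_i, the exterior derivative is
  d(omega) = sum_{i < j} (∂f_j/∂x_i - ∂f_i/∂x_j) dx_i ∧ dx_j.
  coefficient of dx ∧ dy: ∂f_2/∂x - ∂f_1/∂y = ∂(-6*y)/∂x - ∂(y^2)/∂y = -2*y
Assembling: d(omega) = (-2*y) dx ∧ dy.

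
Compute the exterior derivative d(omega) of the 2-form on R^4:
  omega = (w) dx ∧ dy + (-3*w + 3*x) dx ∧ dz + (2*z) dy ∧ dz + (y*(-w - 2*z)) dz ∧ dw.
d(omega) = (1) dx ∧ dy ∧ dw + (-3) dx ∧ dz ∧ dw + (-w - 2*z) dy ∧ dz ∧ dw

For a 2-form omega = sum_{i<j} g_{ij} dx_i ∧ dx_j, the exterior derivative is
  d(omega) = sum_{i<j} d(g_{ij}) ∧ dx_i ∧ dx_j = sum_{i<j, k} (∂g_{ij}/∂x_k) dx_k ∧ dx_i ∧ dx_j.
Expand each term, using dx_k ∧ dx_i ∧ dx_j = sgn(permutation) dx_{(a)} ∧ dx_{(b)} ∧ dx_{(c)} with (a < b < c) sorted:
  d(w) includes (∂/∂w)(w) dw = (1) dw, which multiplied by dx ∧ dy gives (1) dx ∧ dy ∧ dw
  d(-3*w + 3*x) includes (∂/∂w)(-3*w + 3*x) dw = (-3) dw, which multiplied by dx ∧ dz gives (-3) dx ∧ dz ∧ dw
  d(y*(-w - 2*z)) includes (∂/∂y)(y*(-w - 2*z)) dy = (-w - 2*z) dy, which multiplied by dz ∧ dw gives (-w - 2*z) dy ∧ dz ∧ dw
Collecting like 3-forms: d(omega) = (1) dx ∧ dy ∧ dw + (-3) dx ∧ dz ∧ dw + (-w - 2*z) dy ∧ dz ∧ dw.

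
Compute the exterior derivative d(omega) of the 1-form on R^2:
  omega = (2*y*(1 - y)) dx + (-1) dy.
d(omega) = (4*y - 2) dx ∧ dy

For a 1-form omega = sum_i f_i dx_i, the exterior derivative is
  d(omega) = sum_{i < j} (∂f_j/∂x_i - ∂f_i/∂x_j) dx_i ∧ dx_j.
  coefficient of dx ∧ dy: ∂f_2/∂x - ∂f_1/∂y = ∂(-1)/∂x - ∂(2*y*(1 - y))/∂y = 4*y - 2
Assembling: d(omega) = (4*y - 2) dx ∧ dy.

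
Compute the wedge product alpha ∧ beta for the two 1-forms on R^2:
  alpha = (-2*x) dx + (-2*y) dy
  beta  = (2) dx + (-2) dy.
alpha ∧ beta = (4*x + 4*y) dx ∧ dy

Distribute the wedge, using dx_i ∧ dx_j = -dx_j ∧ dx_i and dx_i ∧ dx_i = 0. For each pair (i, j) with i < j, the coefficient of dx_i ∧ dx_j in alpha ∧ beta is (alpha_i * beta_j - alpha_j * beta_i). Collecting: alpha ∧ beta = (4*x + 4*y) dx ∧ dy.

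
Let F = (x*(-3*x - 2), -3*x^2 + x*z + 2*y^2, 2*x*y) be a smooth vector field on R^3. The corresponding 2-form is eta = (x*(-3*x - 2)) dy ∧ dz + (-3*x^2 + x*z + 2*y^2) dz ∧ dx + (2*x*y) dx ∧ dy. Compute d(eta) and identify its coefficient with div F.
d(eta) = (-6*x + 4*y - 2) dx ∧ dy ∧ dz; div F = -6*x + 4*y - 2

For a 2-form in R^3 of the form above, applying d gives a 3-form with coefficient ∂P/∂x + ∂Q/∂y + ∂R/∂z:
  ∂P/∂x = -6*x - 2
  ∂Q/∂y = 4*y
  ∂R/∂z = 0
Sum = -6*x + 4*y - 2, which is exactly div F.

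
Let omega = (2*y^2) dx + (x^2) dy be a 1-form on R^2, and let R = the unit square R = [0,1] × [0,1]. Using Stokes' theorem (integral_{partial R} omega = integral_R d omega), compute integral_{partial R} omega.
integral_(partial R) omega = -1

Stokes: integral_partial_R omega = integral_R d omega with d omega = (∂Q/∂x - ∂P/∂y) dx ∧ dy.
  ∂Q/∂x = 2*x
  ∂P/∂y = 4*y
  integrand = ∂Q/∂x - ∂P/∂y = 2*x - 4*y.
Integrating over R: integral_0^1 integral_0^1 (2*x - 4*y) dx dy = -1.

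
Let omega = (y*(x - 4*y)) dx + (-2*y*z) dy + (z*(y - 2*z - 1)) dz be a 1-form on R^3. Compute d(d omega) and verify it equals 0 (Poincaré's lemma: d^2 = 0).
d(d omega) = 0

Step 1: d omega = sum_{i<j} (∂f_j/∂x_i - ∂f_i/∂x_j) dx_i ∧ dx_j:
  coeff of dx ∧ dy: -x + 8*y
  coeff of dx ∧ dz: 0
  coeff of dy ∧ dz: 2*y + z
Step 2: Apply d again to each 2-form coefficient. The only possible 3-form in R^3 is dx ∧ dy ∧ dz, with coefficient
  ∂(coeff of dy∧dz)/∂x - ∂(coeff of dx∧dz)/∂y + ∂(coeff of dx∧dy)/∂z
  = ∂/∂x (2*y + z) - ∂/∂y (0) + ∂/∂z (-x + 8*y).
Each of these terms simplifies to sums of mixed partials that cancel in pairs. The result is 0 (by equality of mixed partials for smooth functions — Schwarz / Clairaut).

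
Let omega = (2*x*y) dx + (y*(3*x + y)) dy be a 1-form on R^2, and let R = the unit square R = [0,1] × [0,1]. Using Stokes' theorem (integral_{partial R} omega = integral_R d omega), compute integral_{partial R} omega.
integral_(partial R) omega = 1/2

Stokes: integral_partial_R omega = integral_R d omega with d omega = (∂Q/∂x - ∂P/∂y) dx ∧ dy.
  ∂Q/∂x = 3*y
  ∂P/∂y = 2*x
  integrand = ∂Q/∂x - ∂P/∂y = -2*x + 3*y.
Integrating over R: integral_0^1 integral_0^1 (-2*x + 3*y) dx dy = 1/2.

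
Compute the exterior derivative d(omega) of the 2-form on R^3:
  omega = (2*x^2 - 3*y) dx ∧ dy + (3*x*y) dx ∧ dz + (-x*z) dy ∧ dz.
d(omega) = (-3*x - z) dx ∧ dy ∧ dz

For a 2-form omega = sum_{i<j} g_{ij} dx_i ∧ dx_j, the exterior derivative is
  d(omega) = sum_{i<j} d(g_{ij}) ∧ dx_i ∧ dx_j = sum_{i<j, k} (∂g_{ij}/∂x_k) dx_k ∧ dx_i ∧ dx_j.
Expand each term, using dx_k ∧ dx_i ∧ dx_j = sgn(permutation) dx_{(a)} ∧ dx_{(b)} ∧ dx_{(c)} with (a < b < c) sorted:
  d(3*x*y) includes (∂/∂y)(3*x*y) dy = (3*x) dy, which multiplied by dx ∧ dz gives (-3*x) dx ∧ dy ∧ dz
  d(-x*z) includes (∂/∂x)(-x*z) dx = (-z) dx, which multiplied by dy ∧ dz gives (-z) dx ∧ dy ∧ dz
Collecting like 3-forms: d(omega) = (-3*x - z) dx ∧ dy ∧ dz.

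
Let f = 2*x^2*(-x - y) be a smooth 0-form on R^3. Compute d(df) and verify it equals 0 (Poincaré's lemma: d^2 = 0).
d(df) = 0

Step 1: df = sum_i (∂f/∂x_i) dx_i = (2*x*(-3*x - 2*y)) dx + (-2*x^2) dy + (0) dz.
Step 2: Apply d again. Using the 1-form formula, the coefficient of dx ∧ dy in d(df) is ∂^2 f/∂x ∂y - ∂^2 f/∂y ∂x = (-4*x) - (-4*x) = 0 (equality of mixed partials for smooth f).
Similarly for dx ∧ dz and dy ∧ dz — all coefficients vanish. So d(df) = 0.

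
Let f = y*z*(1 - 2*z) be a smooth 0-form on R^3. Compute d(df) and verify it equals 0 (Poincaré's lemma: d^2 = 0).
d(df) = 0

Step 1: df = sum_i (∂f/∂x_i) dx_i = (0) dx + (z*(1 - 2*z)) dy + (y*(1 - 4*z)) dz.
Step 2: Apply d again. Using the 1-form formula, the coefficient of dx ∧ dy in d(df) is ∂^2 f/∂x ∂y - ∂^2 f/∂y ∂x = (0) - (0) = 0 (equality of mixed partials for smooth f).
Similarly for dx ∧ dz and dy ∧ dz — all coefficients vanish. So d(df) = 0.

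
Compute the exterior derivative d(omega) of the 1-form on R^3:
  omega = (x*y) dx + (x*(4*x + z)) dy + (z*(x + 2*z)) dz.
d(omega) = (7*x + z) dx ∧ dy + (z) dx ∧ dz + (-x) dy ∧ dz

For a 1-form omega = sum_i f_i dx_i, the exterior derivative is
  d(omega) = sum_{i < j} (∂f_j/∂x_i - ∂f_i/∂x_j) dx_i ∧ dx_j.
  coefficient of dx ∧ dy: ∂f_2/∂x - ∂f_1/∂y = ∂(x*(4*x + z))/∂x - ∂(x*y)/∂y = 7*x + z
  coefficient of dx ∧ dz: ∂f_3/∂x - ∂f_1/∂z = ∂(z*(x + 2*z))/∂x - ∂(x*y)/∂z = z
  coefficient of dy ∧ dz: ∂f_3/∂y - ∂f_2/∂z = ∂(z*(x + 2*z))/∂y - ∂(x*(4*x + z))/∂z = -x
Assembling: d(omega) = (7*x + z) dx ∧ dy + (z) dx ∧ dz + (-x) dy ∧ dz.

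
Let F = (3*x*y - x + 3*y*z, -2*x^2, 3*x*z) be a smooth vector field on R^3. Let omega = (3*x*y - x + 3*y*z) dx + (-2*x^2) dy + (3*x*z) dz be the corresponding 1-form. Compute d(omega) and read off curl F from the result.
d(omega) = (0) dy ∧ dz + (3*y - 3*z) dz ∧ dx + (-7*x - 3*z) dx ∧ dy; curl F = (0, 3*y - 3*z, -7*x - 3*z)

d omega = sum_{i<j} (∂f_j/∂x_i - ∂f_i/∂x_j) dx_i ∧ dx_j. Under the identification (dy ∧ dz, dz ∧ dx, dx ∧ dy) ↔ (e_x, e_y, e_z), the coefficients are exactly the components of curl F. Compute:
  ∂R/∂y - ∂Q/∂z = (0) - (0) = 0
  ∂P/∂z - ∂R/∂x = (3*y) - (3*z) = 3*y - 3*z
  ∂Q/∂x - ∂P/∂y = (-4*x) - (3*x + 3*z) = -7*x - 3*z.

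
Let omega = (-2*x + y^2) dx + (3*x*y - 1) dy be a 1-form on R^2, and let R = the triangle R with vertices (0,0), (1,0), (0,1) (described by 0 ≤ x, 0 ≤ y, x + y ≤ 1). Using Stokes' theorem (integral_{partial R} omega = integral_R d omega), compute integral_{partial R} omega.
integral_(partial R) omega = 1/6

Stokes: integral_partial_R omega = integral_R d omega with d omega = (∂Q/∂x - ∂P/∂y) dx ∧ dy.
  ∂Q/∂x = 3*y
  ∂P/∂y = 2*y
  integrand = ∂Q/∂x - ∂P/∂y = y.
Integrating over R: integral_0^1 integral_0^{1-x} (y) dy dx = 1/6.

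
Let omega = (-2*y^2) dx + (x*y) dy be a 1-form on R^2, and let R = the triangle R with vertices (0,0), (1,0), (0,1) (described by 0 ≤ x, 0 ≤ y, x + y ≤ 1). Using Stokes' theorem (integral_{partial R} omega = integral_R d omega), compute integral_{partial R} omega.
integral_(partial R) omega = 5/6

Stokes: integral_partial_R omega = integral_R d omega with d omega = (∂Q/∂x - ∂P/∂y) dx ∧ dy.
  ∂Q/∂x = y
  ∂P/∂y = -4*y
  integrand = ∂Q/∂x - ∂P/∂y = 5*y.
Integrating over R: integral_0^1 integral_0^{1-x} (5*y) dy dx = 5/6.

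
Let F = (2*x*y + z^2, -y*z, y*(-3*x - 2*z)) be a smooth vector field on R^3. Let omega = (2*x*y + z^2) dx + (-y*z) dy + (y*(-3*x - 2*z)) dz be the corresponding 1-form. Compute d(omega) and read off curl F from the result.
d(omega) = (-3*x + y - 2*z) dy ∧ dz + (3*y + 2*z) dz ∧ dx + (-2*x) dx ∧ dy; curl F = (-3*x + y - 2*z, 3*y + 2*z, -2*x)

d omega = sum_{i<j} (∂f_j/∂x_i - ∂f_i/∂x_j) dx_i ∧ dx_j. Under the identification (dy ∧ dz, dz ∧ dx, dx ∧ dy) ↔ (e_x, e_y, e_z), the coefficients are exactly the components of curl F. Compute:
  ∂R/∂y - ∂Q/∂z = (-3*x - 2*z) - (-y) = -3*x + y - 2*z
  ∂P/∂z - ∂R/∂x = (2*z) - (-3*y) = 3*y + 2*z
  ∂Q/∂x - ∂P/∂y = (0) - (2*x) = -2*x.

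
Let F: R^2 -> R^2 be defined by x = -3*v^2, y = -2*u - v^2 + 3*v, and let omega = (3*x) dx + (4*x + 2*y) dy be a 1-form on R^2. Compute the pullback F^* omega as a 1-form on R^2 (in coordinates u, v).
F^* omega = (8*u + 28*v^2 - 12*v) du + (8*u*v - 12*u + 82*v^3 - 54*v^2 + 18*v) dv

Using F^*(f dg) = (f ∘ F) d(g ∘ F), substitute each coordinate x_i by F_i(u, v) in f_i, and replace dx_i by d F_i = (∂F_i/∂u) du + (∂F_i/∂v) dv.
  For the x component: f_1(F) = -9*v^2; d F_1 = (0) du + (-6*v) dv
  For the y component: f_2(F) = -4*u - 14*v^2 + 6*v; d F_2 = (-2) du + (3 - 2*v) dv
Combining and collecting du, dv coefficients:
  coeff of du: 8*u + 28*v^2 - 12*v
  coeff of dv: 8*u*v - 12*u + 82*v^3 - 54*v^2 + 18*v
F^* omega = (8*u + 28*v^2 - 12*v) du + (8*u*v - 12*u + 82*v^3 - 54*v^2 + 18*v) dv.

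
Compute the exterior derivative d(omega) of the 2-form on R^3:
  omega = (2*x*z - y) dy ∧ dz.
d(omega) = (2*z) dx ∧ dy ∧ dz

For a 2-form omega = sum_{i<j} g_{ij} dx_i ∧ dx_j, the exterior derivative is
  d(omega) = sum_{i<j} d(g_{ij}) ∧ dx_i ∧ dx_j = sum_{i<j, k} (∂g_{ij}/∂x_k) dx_k ∧ dx_i ∧ dx_j.
Expand each term, using dx_k ∧ dx_i ∧ dx_j = sgn(permutation) dx_{(a)} ∧ dx_{(b)} ∧ dx_{(c)} with (a < b < c) sorted:
  d(2*x*z - y) includes (∂/∂x)(2*x*z - y) dx = (2*z) dx, which multiplied by dy ∧ dz gives (2*z) dx ∧ dy ∧ dz
Collecting like 3-forms: d(omega) = (2*z) dx ∧ dy ∧ dz.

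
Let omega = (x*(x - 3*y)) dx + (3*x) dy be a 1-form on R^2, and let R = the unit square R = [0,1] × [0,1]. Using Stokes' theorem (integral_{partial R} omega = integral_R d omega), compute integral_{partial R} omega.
integral_(partial R) omega = 9/2

Stokes: integral_partial_R omega = integral_R d omega with d omega = (∂Q/∂x - ∂P/∂y) dx ∧ dy.
  ∂Q/∂x = 3
  ∂P/∂y = -3*x
  integrand = ∂Q/∂x - ∂P/∂y = 3*x + 3.
Integrating over R: integral_0^1 integral_0^1 (3*x + 3) dx dy = 9/2.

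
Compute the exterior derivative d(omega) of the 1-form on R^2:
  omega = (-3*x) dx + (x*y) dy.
d(omega) = (y) dx ∧ dy

For a 1-form omega = sum_i f_i dx_i, the exterior derivative is
  d(omega) = sum_{i < j} (∂f_j/∂x_i - ∂f_i/∂x_j) dx_i ∧ dx_j.
  coefficient of dx ∧ dy: ∂f_2/∂x - ∂f_1/∂y = ∂(x*y)/∂x - ∂(-3*x)/∂y = y
Assembling: d(omega) = (y) dx ∧ dy.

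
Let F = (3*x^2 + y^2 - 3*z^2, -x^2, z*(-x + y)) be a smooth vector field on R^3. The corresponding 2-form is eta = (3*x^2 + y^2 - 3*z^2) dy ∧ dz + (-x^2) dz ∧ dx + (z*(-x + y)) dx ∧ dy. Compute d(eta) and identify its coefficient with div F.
d(eta) = (5*x + y) dx ∧ dy ∧ dz; div F = 5*x + y

For a 2-form in R^3 of the form above, applying d gives a 3-form with coefficient ∂P/∂x + ∂Q/∂y + ∂R/∂z:
  ∂P/∂x = 6*x
  ∂Q/∂y = 0
  ∂R/∂z = -x + y
Sum = 5*x + y, which is exactly div F.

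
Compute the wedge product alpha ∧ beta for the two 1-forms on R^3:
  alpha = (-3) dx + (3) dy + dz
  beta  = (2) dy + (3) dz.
alpha ∧ beta = (-6) dx ∧ dy + (-9) dx ∧ dz + (7) dy ∧ dz

Distribute the wedge, using dx_i ∧ dx_j = -dx_j ∧ dx_i and dx_i ∧ dx_i = 0. For each pair (i, j) with i < j, the coefficient of dx_i ∧ dx_j in alpha ∧ beta is (alpha_i * beta_j - alpha_j * beta_i). Collecting: alpha ∧ beta = (-6) dx ∧ dy + (-9) dx ∧ dz + (7) dy ∧ dz.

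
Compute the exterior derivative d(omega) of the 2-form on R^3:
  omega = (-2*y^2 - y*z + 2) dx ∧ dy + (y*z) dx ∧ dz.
d(omega) = (-y - z) dx ∧ dy ∧ dz

For a 2-form omega = sum_{i<j} g_{ij} dx_i ∧ dx_j, the exterior derivative is
  d(omega) = sum_{i<j} d(g_{ij}) ∧ dx_i ∧ dx_j = sum_{i<j, k} (∂g_{ij}/∂x_k) dx_k ∧ dx_i ∧ dx_j.
Expand each term, using dx_k ∧ dx_i ∧ dx_j = sgn(permutation) dx_{(a)} ∧ dx_{(b)} ∧ dx_{(c)} with (a < b < c) sorted:
  d(-2*y^2 - y*z + 2) includes (∂/∂z)(-2*y^2 - y*z + 2) dz = (-y) dz, which multiplied by dx ∧ dy gives (-y) dx ∧ dy ∧ dz
  d(y*z) includes (∂/∂y)(y*z) dy = (z) dy, which multiplied by dx ∧ dz gives (-z) dx ∧ dy ∧ dz
Collecting like 3-forms: d(omega) = (-y - z) dx ∧ dy ∧ dz.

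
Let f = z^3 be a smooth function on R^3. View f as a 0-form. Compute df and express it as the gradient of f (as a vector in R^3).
df = (0) dx + (0) dy + (3*z^2) dz; grad f = (0, 0, 3*z^2)

For a 0-form f, d f = (∂f/∂x) dx + (∂f/∂y) dy + (∂f/∂z) dz. The components of the vector representation are exactly the entries of grad f in Cartesian coordinates:
  ∂f/∂x = 0
  ∂f/∂y = 0
  ∂f/∂z = 3*z^2.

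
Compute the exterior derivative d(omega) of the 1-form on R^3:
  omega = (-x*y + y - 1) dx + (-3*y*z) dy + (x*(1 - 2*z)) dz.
d(omega) = (x - 1) dx ∧ dy + (1 - 2*z) dx ∧ dz + (3*y) dy ∧ dz

For a 1-form omega = sum_i f_i dx_i, the exterior derivative is
  d(omega) = sum_{i < j} (∂f_j/∂x_i - ∂f_i/∂x_j) dx_i ∧ dx_j.
  coefficient of dx ∧ dy: ∂f_2/∂x - ∂f_1/∂y = ∂(-3*y*z)/∂x - ∂(-x*y + y - 1)/∂y = x - 1
  coefficient of dx ∧ dz: ∂f_3/∂x - ∂f_1/∂z = ∂(x*(1 - 2*z))/∂x - ∂(-x*y + y - 1)/∂z = 1 - 2*z
  coefficient of dy ∧ dz: ∂f_3/∂y - ∂f_2/∂z = ∂(x*(1 - 2*z))/∂y - ∂(-3*y*z)/∂z = 3*y
Assembling: d(omega) = (x - 1) dx ∧ dy + (1 - 2*z) dx ∧ dz + (3*y) dy ∧ dz.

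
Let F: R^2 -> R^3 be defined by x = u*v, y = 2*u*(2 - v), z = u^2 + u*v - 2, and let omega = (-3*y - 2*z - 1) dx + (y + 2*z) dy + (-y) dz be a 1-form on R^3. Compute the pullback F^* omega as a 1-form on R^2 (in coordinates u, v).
F^* omega = (-2*u^2*v + 6*u*v^2 - 24*u*v + 16*u + 11*v - 16) du + (u*(-6*u^2 + 6*u*v - 24*u + 11)) dv

Using F^*(f dg) = (f ∘ F) d(g ∘ F), substitute each coordinate x_i by F_i(u, v) in f_i, and replace dx_i by d F_i = (∂F_i/∂u) du + (∂F_i/∂v) dv.
  For the x component: f_1(F) = -2*u^2 + 4*u*v - 12*u + 3; d F_1 = (v) du + (u) dv
  For the y component: f_2(F) = 2*u^2 + 4*u - 4; d F_2 = (4 - 2*v) du + (-2*u) dv
  For the z component: f_3(F) = 2*u*(v - 2); d F_3 = (2*u + v) du + (u) dv
Combining and collecting du, dv coefficients:
  coeff of du: -2*u^2*v + 6*u*v^2 - 24*u*v + 16*u + 11*v - 16
  coeff of dv: u*(-6*u^2 + 6*u*v - 24*u + 11)
F^* omega = (-2*u^2*v + 6*u*v^2 - 24*u*v + 16*u + 11*v - 16) du + (u*(-6*u^2 + 6*u*v - 24*u + 11)) dv.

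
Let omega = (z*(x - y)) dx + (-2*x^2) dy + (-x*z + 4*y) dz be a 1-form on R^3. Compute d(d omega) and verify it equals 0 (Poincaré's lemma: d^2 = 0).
d(d omega) = 0

Step 1: d omega = sum_{i<j} (∂f_j/∂x_i - ∂f_i/∂x_j) dx_i ∧ dx_j:
  coeff of dx ∧ dy: -4*x + z
  coeff of dx ∧ dz: -x + y - z
  coeff of dy ∧ dz: 4
Step 2: Apply d again to each 2-form coefficient. The only possible 3-form in R^3 is dx ∧ dy ∧ dz, with coefficient
  ∂(coeff of dy∧dz)/∂x - ∂(coeff of dx∧dz)/∂y + ∂(coeff of dx∧dy)/∂z
  = ∂/∂x (4) - ∂/∂y (-x + y - z) + ∂/∂z (-4*x + z).
Each of these terms simplifies to sums of mixed partials that cancel in pairs. The result is 0 (by equality of mixed partials for smooth functions — Schwarz / Clairaut).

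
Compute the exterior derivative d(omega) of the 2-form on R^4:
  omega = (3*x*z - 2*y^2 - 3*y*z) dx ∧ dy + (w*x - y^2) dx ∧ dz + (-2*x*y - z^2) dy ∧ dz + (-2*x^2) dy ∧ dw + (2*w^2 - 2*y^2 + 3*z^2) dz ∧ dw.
d(omega) = (3*x - 3*y) dx ∧ dy ∧ dz + (x) dx ∧ dz ∧ dw + (-4*x) dx ∧ dy ∧ dw + (-4*y) dy ∧ dz ∧ dw

For a 2-form omega = sum_{i<j} g_{ij} dx_i ∧ dx_j, the exterior derivative is
  d(omega) = sum_{i<j} d(g_{ij}) ∧ dx_i ∧ dx_j = sum_{i<j, k} (∂g_{ij}/∂x_k) dx_k ∧ dx_i ∧ dx_j.
Expand each term, using dx_k ∧ dx_i ∧ dx_j = sgn(permutation) dx_{(a)} ∧ dx_{(b)} ∧ dx_{(c)} with (a < b < c) sorted:
  d(3*x*z - 2*y^2 - 3*y*z) includes (∂/∂z)(3*x*z - 2*y^2 - 3*y*z) dz = (3*x - 3*y) dz, which multiplied by dx ∧ dy gives (3*x - 3*y) dx ∧ dy ∧ dz
  d(w*x - y^2) includes (∂/∂y)(w*x - y^2) dy = (-2*y) dy, which multiplied by dx ∧ dz gives (2*y) dx ∧ dy ∧ dz
  d(w*x - y^2) includes (∂/∂w)(w*x - y^2) dw = (x) dw, which multiplied by dx ∧ dz gives (x) dx ∧ dz ∧ dw
  d(-2*x*y - z^2) includes (∂/∂x)(-2*x*y - z^2) dx = (-2*y) dx, which multiplied by dy ∧ dz gives (-2*y) dx ∧ dy ∧ dz
  d(-2*x^2) includes (∂/∂x)(-2*x^2) dx = (-4*x) dx, which multiplied by dy ∧ dw gives (-4*x) dx ∧ dy ∧ dw
  d(2*w^2 - 2*y^2 + 3*z^2) includes (∂/∂y)(2*w^2 - 2*y^2 + 3*z^2) dy = (-4*y) dy, which multiplied by dz ∧ dw gives (-4*y) dy ∧ dz ∧ dw
Collecting like 3-forms: d(omega) = (3*x - 3*y) dx ∧ dy ∧ dz + (x) dx ∧ dz ∧ dw + (-4*x) dx ∧ dy ∧ dw + (-4*y) dy ∧ dz ∧ dw.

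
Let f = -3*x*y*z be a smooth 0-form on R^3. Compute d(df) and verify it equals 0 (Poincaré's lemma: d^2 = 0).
d(df) = 0

Step 1: df = sum_i (∂f/∂x_i) dx_i = (-3*y*z) dx + (-3*x*z) dy + (-3*x*y) dz.
Step 2: Apply d again. Using the 1-form formula, the coefficient of dx ∧ dy in d(df) is ∂^2 f/∂x ∂y - ∂^2 f/∂y ∂x = (-3*z) - (-3*z) = 0 (equality of mixed partials for smooth f).
Similarly for dx ∧ dz and dy ∧ dz — all coefficients vanish. So d(df) = 0.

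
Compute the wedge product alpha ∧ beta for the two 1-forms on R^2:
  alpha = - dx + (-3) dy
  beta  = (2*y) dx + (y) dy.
alpha ∧ beta = (5*y) dx ∧ dy

Distribute the wedge, using dx_i ∧ dx_j = -dx_j ∧ dx_i and dx_i ∧ dx_i = 0. For each pair (i, j) with i < j, the coefficient of dx_i ∧ dx_j in alpha ∧ beta is (alpha_i * beta_j - alpha_j * beta_i). Collecting: alpha ∧ beta = (5*y) dx ∧ dy.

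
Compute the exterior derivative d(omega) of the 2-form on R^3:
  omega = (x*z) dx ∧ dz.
d(omega) = 0

For a 2-form omega = sum_{i<j} g_{ij} dx_i ∧ dx_j, the exterior derivative is
  d(omega) = sum_{i<j} d(g_{ij}) ∧ dx_i ∧ dx_j = sum_{i<j, k} (∂g_{ij}/∂x_k) dx_k ∧ dx_i ∧ dx_j.
Expand each term, using dx_k ∧ dx_i ∧ dx_j = sgn(permutation) dx_{(a)} ∧ dx_{(b)} ∧ dx_{(c)} with (a < b < c) sorted:

Collecting like 3-forms: d(omega) = 0.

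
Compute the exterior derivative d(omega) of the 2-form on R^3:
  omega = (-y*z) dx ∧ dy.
d(omega) = (-y) dx ∧ dy ∧ dz

For a 2-form omega = sum_{i<j} g_{ij} dx_i ∧ dx_j, the exterior derivative is
  d(omega) = sum_{i<j} d(g_{ij}) ∧ dx_i ∧ dx_j = sum_{i<j, k} (∂g_{ij}/∂x_k) dx_k ∧ dx_i ∧ dx_j.
Expand each term, using dx_k ∧ dx_i ∧ dx_j = sgn(permutation) dx_{(a)} ∧ dx_{(b)} ∧ dx_{(c)} with (a < b < c) sorted:
  d(-y*z) includes (∂/∂z)(-y*z) dz = (-y) dz, which multiplied by dx ∧ dy gives (-y) dx ∧ dy ∧ dz
Collecting like 3-forms: d(omega) = (-y) dx ∧ dy ∧ dz.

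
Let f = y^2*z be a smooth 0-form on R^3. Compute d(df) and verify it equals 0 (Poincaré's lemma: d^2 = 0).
d(df) = 0

Step 1: df = sum_i (∂f/∂x_i) dx_i = (0) dx + (2*y*z) dy + (y^2) dz.
Step 2: Apply d again. Using the 1-form formula, the coefficient of dx ∧ dy in d(df) is ∂^2 f/∂x ∂y - ∂^2 f/∂y ∂x = (0) - (0) = 0 (equality of mixed partials for smooth f).
Similarly for dx ∧ dz and dy ∧ dz — all coefficients vanish. So d(df) = 0.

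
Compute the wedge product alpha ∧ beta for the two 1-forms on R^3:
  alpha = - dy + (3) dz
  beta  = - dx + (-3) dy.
alpha ∧ beta = (-1) dx ∧ dy + (3) dx ∧ dz + (9) dy ∧ dz

Distribute the wedge, using dx_i ∧ dx_j = -dx_j ∧ dx_i and dx_i ∧ dx_i = 0. For each pair (i, j) with i < j, the coefficient of dx_i ∧ dx_j in alpha ∧ beta is (alpha_i * beta_j - alpha_j * beta_i). Collecting: alpha ∧ beta = (-1) dx ∧ dy + (3) dx ∧ dz + (9) dy ∧ dz.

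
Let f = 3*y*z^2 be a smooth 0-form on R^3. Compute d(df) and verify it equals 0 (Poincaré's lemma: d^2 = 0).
d(df) = 0

Step 1: df = sum_i (∂f/∂x_i) dx_i = (0) dx + (3*z^2) dy + (6*y*z) dz.
Step 2: Apply d again. Using the 1-form formula, the coefficient of dx ∧ dy in d(df) is ∂^2 f/∂x ∂y - ∂^2 f/∂y ∂x = (0) - (0) = 0 (equality of mixed partials for smooth f).
Similarly for dx ∧ dz and dy ∧ dz — all coefficients vanish. So d(df) = 0.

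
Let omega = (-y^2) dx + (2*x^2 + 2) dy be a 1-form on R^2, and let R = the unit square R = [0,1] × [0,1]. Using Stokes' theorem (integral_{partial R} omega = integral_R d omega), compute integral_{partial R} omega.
integral_(partial R) omega = 3

Stokes: integral_partial_R omega = integral_R d omega with d omega = (∂Q/∂x - ∂P/∂y) dx ∧ dy.
  ∂Q/∂x = 4*x
  ∂P/∂y = -2*y
  integrand = ∂Q/∂x - ∂P/∂y = 4*x + 2*y.
Integrating over R: integral_0^1 integral_0^1 (4*x + 2*y) dx dy = 3.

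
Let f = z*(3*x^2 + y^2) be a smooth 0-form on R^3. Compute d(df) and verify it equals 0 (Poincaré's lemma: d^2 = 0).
d(df) = 0

Step 1: df = sum_i (∂f/∂x_i) dx_i = (6*x*z) dx + (2*y*z) dy + (3*x^2 + y^2) dz.
Step 2: Apply d again. Using the 1-form formula, the coefficient of dx ∧ dy in d(df) is ∂^2 f/∂x ∂y - ∂^2 f/∂y ∂x = (0) - (0) = 0 (equality of mixed partials for smooth f).
Similarly for dx ∧ dz and dy ∧ dz — all coefficients vanish. So d(df) = 0.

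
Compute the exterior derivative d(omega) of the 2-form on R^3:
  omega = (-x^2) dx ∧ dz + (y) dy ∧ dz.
d(omega) = 0

For a 2-form omega = sum_{i<j} g_{ij} dx_i ∧ dx_j, the exterior derivative is
  d(omega) = sum_{i<j} d(g_{ij}) ∧ dx_i ∧ dx_j = sum_{i<j, k} (∂g_{ij}/∂x_k) dx_k ∧ dx_i ∧ dx_j.
Expand each term, using dx_k ∧ dx_i ∧ dx_j = sgn(permutation) dx_{(a)} ∧ dx_{(b)} ∧ dx_{(c)} with (a < b < c) sorted:

Collecting like 3-forms: d(omega) = 0.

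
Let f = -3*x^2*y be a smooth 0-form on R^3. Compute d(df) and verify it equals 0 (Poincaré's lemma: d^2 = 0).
d(df) = 0

Step 1: df = sum_i (∂f/∂x_i) dx_i = (-6*x*y) dx + (-3*x^2) dy + (0) dz.
Step 2: Apply d again. Using the 1-form formula, the coefficient of dx ∧ dy in d(df) is ∂^2 f/∂x ∂y - ∂^2 f/∂y ∂x = (-6*x) - (-6*x) = 0 (equality of mixed partials for smooth f).
Similarly for dx ∧ dz and dy ∧ dz — all coefficients vanish. So d(df) = 0.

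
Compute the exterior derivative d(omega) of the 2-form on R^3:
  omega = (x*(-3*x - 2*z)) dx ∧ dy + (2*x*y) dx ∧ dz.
d(omega) = (-4*x) dx ∧ dy ∧ dz

For a 2-form omega = sum_{i<j} g_{ij} dx_i ∧ dx_j, the exterior derivative is
  d(omega) = sum_{i<j} d(g_{ij}) ∧ dx_i ∧ dx_j = sum_{i<j, k} (∂g_{ij}/∂x_k) dx_k ∧ dx_i ∧ dx_j.
Expand each term, using dx_k ∧ dx_i ∧ dx_j = sgn(permutation) dx_{(a)} ∧ dx_{(b)} ∧ dx_{(c)} with (a < b < c) sorted:
  d(x*(-3*x - 2*z)) includes (∂/∂z)(x*(-3*x - 2*z)) dz = (-2*x) dz, which multiplied by dx ∧ dy gives (-2*x) dx ∧ dy ∧ dz
  d(2*x*y) includes (∂/∂y)(2*x*y) dy = (2*x) dy, which multiplied by dx ∧ dz gives (-2*x) dx ∧ dy ∧ dz
Collecting like 3-forms: d(omega) = (-4*x) dx ∧ dy ∧ dz.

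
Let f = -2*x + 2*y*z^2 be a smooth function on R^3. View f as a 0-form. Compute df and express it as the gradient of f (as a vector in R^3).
df = (-2) dx + (2*z^2) dy + (4*y*z) dz; grad f = (-2, 2*z^2, 4*y*z)

For a 0-form f, d f = (∂f/∂x) dx + (∂f/∂y) dy + (∂f/∂z) dz. The components of the vector representation are exactly the entries of grad f in Cartesian coordinates:
  ∂f/∂x = -2
  ∂f/∂y = 2*z^2
  ∂f/∂z = 4*y*z.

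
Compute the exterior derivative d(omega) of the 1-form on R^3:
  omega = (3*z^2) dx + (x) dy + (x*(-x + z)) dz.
d(omega) = (1) dx ∧ dy + (-2*x - 5*z) dx ∧ dz

For a 1-form omega = sum_i f_i dx_i, the exterior derivative is
  d(omega) = sum_{i < j} (∂f_j/∂x_i - ∂f_i/∂x_j) dx_i ∧ dx_j.
  coefficient of dx ∧ dy: ∂f_2/∂x - ∂f_1/∂y = ∂(x)/∂x - ∂(3*z^2)/∂y = 1
  coefficient of dx ∧ dz: ∂f_3/∂x - ∂f_1/∂z = ∂(x*(-x + z))/∂x - ∂(3*z^2)/∂z = -2*x - 5*z
Assembling: d(omega) = (1) dx ∧ dy + (-2*x - 5*z) dx ∧ dz.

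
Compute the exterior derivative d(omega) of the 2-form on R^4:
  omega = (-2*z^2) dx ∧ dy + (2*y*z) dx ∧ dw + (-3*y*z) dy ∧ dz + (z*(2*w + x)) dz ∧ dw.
d(omega) = (-4*z) dx ∧ dy ∧ dz + (-2*z) dx ∧ dy ∧ dw + (-2*y + z) dx ∧ dz ∧ dw

For a 2-form omega = sum_{i<j} g_{ij} dx_i ∧ dx_j, the exterior derivative is
  d(omega) = sum_{i<j} d(g_{ij}) ∧ dx_i ∧ dx_j = sum_{i<j, k} (∂g_{ij}/∂x_k) dx_k ∧ dx_i ∧ dx_j.
Expand each term, using dx_k ∧ dx_i ∧ dx_j = sgn(permutation) dx_{(a)} ∧ dx_{(b)} ∧ dx_{(c)} with (a < b < c) sorted:
  d(-2*z^2) includes (∂/∂z)(-2*z^2) dz = (-4*z) dz, which multiplied by dx ∧ dy gives (-4*z) dx ∧ dy ∧ dz
  d(2*y*z) includes (∂/∂y)(2*y*z) dy = (2*z) dy, which multiplied by dx ∧ dw gives (-2*z) dx ∧ dy ∧ dw
  d(2*y*z) includes (∂/∂z)(2*y*z) dz = (2*y) dz, which multiplied by dx ∧ dw gives (-2*y) dx ∧ dz ∧ dw
  d(z*(2*w + x)) includes (∂/∂x)(z*(2*w + x)) dx = (z) dx, which multiplied by dz ∧ dw gives (z) dx ∧ dz ∧ dw
Collecting like 3-forms: d(omega) = (-4*z) dx ∧ dy ∧ dz + (-2*z) dx ∧ dy ∧ dw + (-2*y + z) dx ∧ dz ∧ dw.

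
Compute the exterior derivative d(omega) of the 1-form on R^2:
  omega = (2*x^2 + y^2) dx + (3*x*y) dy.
d(omega) = (y) dx ∧ dy

For a 1-form omega = sum_i f_i dx_i, the exterior derivative is
  d(omega) = sum_{i < j} (∂f_j/∂x_i - ∂f_i/∂x_j) dx_i ∧ dx_j.
  coefficient of dx ∧ dy: ∂f_2/∂x - ∂f_1/∂y = ∂(3*x*y)/∂x - ∂(2*x^2 + y^2)/∂y = y
Assembling: d(omega) = (y) dx ∧ dy.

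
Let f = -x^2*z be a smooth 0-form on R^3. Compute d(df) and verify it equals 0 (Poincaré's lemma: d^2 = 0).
d(df) = 0

Step 1: df = sum_i (∂f/∂x_i) dx_i = (-2*x*z) dx + (0) dy + (-x^2) dz.
Step 2: Apply d again. Using the 1-form formula, the coefficient of dx ∧ dy in d(df) is ∂^2 f/∂x ∂y - ∂^2 f/∂y ∂x = (0) - (0) = 0 (equality of mixed partials for smooth f).
Similarly for dx ∧ dz and dy ∧ dz — all coefficients vanish. So d(df) = 0.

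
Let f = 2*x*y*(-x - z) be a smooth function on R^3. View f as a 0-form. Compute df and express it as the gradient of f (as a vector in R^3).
df = (2*y*(-2*x - z)) dx + (2*x*(-x - z)) dy + (-2*x*y) dz; grad f = (2*y*(-2*x - z), 2*x*(-x - z), -2*x*y)

For a 0-form f, d f = (∂f/∂x) dx + (∂f/∂y) dy + (∂f/∂z) dz. The components of the vector representation are exactly the entries of grad f in Cartesian coordinates:
  ∂f/∂x = 2*y*(-2*x - z)
  ∂f/∂y = 2*x*(-x - z)
  ∂f/∂z = -2*x*y.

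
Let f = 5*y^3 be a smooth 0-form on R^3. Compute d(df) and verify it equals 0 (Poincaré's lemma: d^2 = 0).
d(df) = 0

Step 1: df = sum_i (∂f/∂x_i) dx_i = (0) dx + (15*y^2) dy + (0) dz.
Step 2: Apply d again. Using the 1-form formula, the coefficient of dx ∧ dy in d(df) is ∂^2 f/∂x ∂y - ∂^2 f/∂y ∂x = (0) - (0) = 0 (equality of mixed partials for smooth f).
Similarly for dx ∧ dz and dy ∧ dz — all coefficients vanish. So d(df) = 0.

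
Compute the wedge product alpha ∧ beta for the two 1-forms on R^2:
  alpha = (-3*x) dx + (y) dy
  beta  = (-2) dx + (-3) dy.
alpha ∧ beta = (9*x + 2*y) dx ∧ dy

Distribute the wedge, using dx_i ∧ dx_j = -dx_j ∧ dx_i and dx_i ∧ dx_i = 0. For each pair (i, j) with i < j, the coefficient of dx_i ∧ dx_j in alpha ∧ beta is (alpha_i * beta_j - alpha_j * beta_i). Collecting: alpha ∧ beta = (9*x + 2*y) dx ∧ dy.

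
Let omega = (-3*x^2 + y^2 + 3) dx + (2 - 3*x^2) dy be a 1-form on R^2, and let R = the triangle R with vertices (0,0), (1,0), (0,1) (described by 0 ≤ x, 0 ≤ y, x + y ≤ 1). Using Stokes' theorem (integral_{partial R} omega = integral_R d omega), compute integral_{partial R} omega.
integral_(partial R) omega = -4/3

Stokes: integral_partial_R omega = integral_R d omega with d omega = (∂Q/∂x - ∂P/∂y) dx ∧ dy.
  ∂Q/∂x = -6*x
  ∂P/∂y = 2*y
  integrand = ∂Q/∂x - ∂P/∂y = -6*x - 2*y.
Integrating over R: integral_0^1 integral_0^{1-x} (-6*x - 2*y) dy dx = -4/3.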